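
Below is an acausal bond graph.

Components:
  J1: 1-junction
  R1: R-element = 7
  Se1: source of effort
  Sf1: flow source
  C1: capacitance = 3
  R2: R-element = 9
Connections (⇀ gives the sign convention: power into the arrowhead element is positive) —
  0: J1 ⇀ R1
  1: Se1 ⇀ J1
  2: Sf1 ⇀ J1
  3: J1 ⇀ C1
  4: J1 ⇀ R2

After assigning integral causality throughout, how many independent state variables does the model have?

1  (C1 all integral)

β1 |J1  (Se1 (Se) sets effort on bond)
β2 |Sf1  (source Sf1 imposes f)
β0 |J1  (J1 flow already set via bond 2)
β3 |J1  (J1 flow already set via bond 2)
β4 |J1  (J1 flow already set via bond 2)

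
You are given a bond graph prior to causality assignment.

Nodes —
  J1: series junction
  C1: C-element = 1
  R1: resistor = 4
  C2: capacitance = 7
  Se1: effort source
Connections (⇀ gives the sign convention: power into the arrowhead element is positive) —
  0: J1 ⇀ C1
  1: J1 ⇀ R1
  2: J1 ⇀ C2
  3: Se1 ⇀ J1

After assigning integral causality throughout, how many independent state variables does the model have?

β3 stroke→J1  (Se1 fixes effort; stroke away)
β0 stroke→J1  (C1 integral (e out))
β2 stroke→J1  (prefer integral on C2)
β1 stroke→R1  (only one flow-in slot at J1)

2  (C1, C2 all integral)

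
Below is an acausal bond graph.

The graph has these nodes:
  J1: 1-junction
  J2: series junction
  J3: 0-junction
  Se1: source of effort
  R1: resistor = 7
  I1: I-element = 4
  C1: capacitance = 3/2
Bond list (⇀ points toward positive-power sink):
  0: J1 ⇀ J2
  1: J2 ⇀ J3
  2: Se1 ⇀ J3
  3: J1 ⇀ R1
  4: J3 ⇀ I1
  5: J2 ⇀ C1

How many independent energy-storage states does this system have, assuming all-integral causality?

2  (C1, I1 all integral)

bond 2 stroke at J3  (Se1: effort source, stroke at far end)
bond 1 stroke at J2  (J3 effort already set via bond 2)
bond 4 stroke at I1  (common-e at J3 fixed by 2)
bond 5 stroke at J2  (C1: C, integral causality)
bond 0 stroke at J1  (J2 needs exactly one f-in)
bond 3 stroke at R1  (only one flow-in slot at J1)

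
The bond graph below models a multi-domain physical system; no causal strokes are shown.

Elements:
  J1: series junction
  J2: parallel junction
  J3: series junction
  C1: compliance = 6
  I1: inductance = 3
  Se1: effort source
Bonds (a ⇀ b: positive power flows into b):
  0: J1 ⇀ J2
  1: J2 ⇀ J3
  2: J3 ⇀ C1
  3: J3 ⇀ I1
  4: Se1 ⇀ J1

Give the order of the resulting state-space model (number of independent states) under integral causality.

bond 4 stroke→J1  (Se1 (Se) sets effort on bond)
bond 0 stroke→J2  (J1: last free bond brings flow in)
bond 1 stroke→J3  (J2 effort already set via bond 0)
bond 2 stroke→J3  (C1: C, integral causality)
bond 3 stroke→I1  (J3 needs exactly one f-in)

2  (C1, I1 all integral)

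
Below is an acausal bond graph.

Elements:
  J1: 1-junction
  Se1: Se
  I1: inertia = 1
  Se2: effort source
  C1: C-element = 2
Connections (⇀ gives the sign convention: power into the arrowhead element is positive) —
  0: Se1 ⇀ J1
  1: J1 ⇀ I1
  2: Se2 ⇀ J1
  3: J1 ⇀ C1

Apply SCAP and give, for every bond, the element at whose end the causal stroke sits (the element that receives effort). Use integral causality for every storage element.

b0 stroke→J1
b1 stroke→I1
b2 stroke→J1
b3 stroke→J1

b0 stroke at J1  (Se1 (Se) sets effort on bond)
b2 stroke at J1  (Se2 (Se) sets effort on bond)
b1 stroke at I1  (I1 integral (f out))
b3 stroke at J1  (common-f at J1 fixed by 1)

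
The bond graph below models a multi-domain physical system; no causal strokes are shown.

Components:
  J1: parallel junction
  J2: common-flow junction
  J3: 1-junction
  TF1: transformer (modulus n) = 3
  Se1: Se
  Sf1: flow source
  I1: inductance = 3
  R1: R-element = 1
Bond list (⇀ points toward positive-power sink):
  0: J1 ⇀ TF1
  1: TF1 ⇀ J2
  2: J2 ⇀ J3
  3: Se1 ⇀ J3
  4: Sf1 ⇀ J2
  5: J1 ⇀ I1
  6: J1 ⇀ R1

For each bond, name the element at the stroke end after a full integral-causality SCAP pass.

b3 |J3  (Se1 fixes effort; stroke away)
b4 |Sf1  (source Sf1 imposes f)
b1 |J2  (J2 flow already set via bond 4)
b2 |J2  (J2 flow already set via bond 4)
b0 |TF1  (TF1 one-in-one-out from 1)
b5 |I1  (I1 integral (f out))
b6 |J1  (closing 0-jn rule on J1)

#0 stroke at TF1
#1 stroke at J2
#2 stroke at J2
#3 stroke at J3
#4 stroke at Sf1
#5 stroke at I1
#6 stroke at J1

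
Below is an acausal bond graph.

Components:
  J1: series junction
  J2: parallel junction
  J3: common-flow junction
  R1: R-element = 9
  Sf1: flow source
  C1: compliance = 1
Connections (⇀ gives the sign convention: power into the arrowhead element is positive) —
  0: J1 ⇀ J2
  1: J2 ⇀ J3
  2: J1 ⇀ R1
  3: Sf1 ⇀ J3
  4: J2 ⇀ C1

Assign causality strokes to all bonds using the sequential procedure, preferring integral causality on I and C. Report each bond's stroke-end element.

bond 0 stroke at J1
bond 1 stroke at J3
bond 2 stroke at R1
bond 3 stroke at Sf1
bond 4 stroke at J2

bond 3 stroke at Sf1  (Sf1 fixes flow; stroke at Sf1)
bond 1 stroke at J3  (1-jn J3 has f-setter on 3)
bond 4 stroke at J2  (C1 outputs effort q/C1)
bond 0 stroke at J1  (J2 effort already set via bond 4)
bond 2 stroke at R1  (J1 needs exactly one f-in)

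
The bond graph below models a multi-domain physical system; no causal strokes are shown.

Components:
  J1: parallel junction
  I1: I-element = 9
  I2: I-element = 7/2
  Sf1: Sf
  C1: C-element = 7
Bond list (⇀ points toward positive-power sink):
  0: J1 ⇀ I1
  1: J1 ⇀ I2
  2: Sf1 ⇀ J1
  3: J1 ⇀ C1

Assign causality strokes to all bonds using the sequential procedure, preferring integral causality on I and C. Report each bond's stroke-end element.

b0 stroke at I1
b1 stroke at I2
b2 stroke at Sf1
b3 stroke at J1

bond 2 stroke at Sf1  (Sf1: flow source, stroke at near end)
bond 0 stroke at I1  (I1 integral (f out))
bond 1 stroke at I2  (I2 outputs flow p/I2)
bond 3 stroke at J1  (J1 needs exactly one e-in)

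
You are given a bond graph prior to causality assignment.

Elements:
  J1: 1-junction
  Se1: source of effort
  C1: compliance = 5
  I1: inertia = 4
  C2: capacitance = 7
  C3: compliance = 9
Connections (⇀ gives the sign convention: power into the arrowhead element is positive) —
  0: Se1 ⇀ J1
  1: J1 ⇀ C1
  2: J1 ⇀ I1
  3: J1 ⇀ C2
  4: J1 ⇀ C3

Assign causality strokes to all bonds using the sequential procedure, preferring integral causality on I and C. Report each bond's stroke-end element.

#0 |J1  (Se1 fixes effort; stroke away)
#1 |J1  (C1 integral (e out))
#2 |I1  (prefer integral on I1)
#3 |J1  (1-jn J1 has f-setter on 2)
#4 |J1  (1-jn J1 has f-setter on 2)

bond 0 stroke at J1
bond 1 stroke at J1
bond 2 stroke at I1
bond 3 stroke at J1
bond 4 stroke at J1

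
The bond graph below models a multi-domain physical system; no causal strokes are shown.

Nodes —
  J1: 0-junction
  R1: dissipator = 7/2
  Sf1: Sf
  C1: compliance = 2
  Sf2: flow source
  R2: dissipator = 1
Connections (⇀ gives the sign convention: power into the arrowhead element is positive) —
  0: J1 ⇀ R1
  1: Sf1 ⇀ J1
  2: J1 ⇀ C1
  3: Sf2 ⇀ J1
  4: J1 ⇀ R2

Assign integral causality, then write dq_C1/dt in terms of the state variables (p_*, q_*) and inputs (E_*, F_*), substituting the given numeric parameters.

#1 stroke→Sf1  (Sf1 fixes flow; stroke at Sf1)
#3 stroke→Sf2  (Sf2: flow source, stroke at near end)
#2 stroke→J1  (C1 outputs effort q/C1)
#0 stroke→R1  (J1 effort already set via bond 2)
#4 stroke→R2  (common-e at J1 fixed by 2)

dq_C1/dt = F_Sf1 + F_Sf2 - 9*q_C1/14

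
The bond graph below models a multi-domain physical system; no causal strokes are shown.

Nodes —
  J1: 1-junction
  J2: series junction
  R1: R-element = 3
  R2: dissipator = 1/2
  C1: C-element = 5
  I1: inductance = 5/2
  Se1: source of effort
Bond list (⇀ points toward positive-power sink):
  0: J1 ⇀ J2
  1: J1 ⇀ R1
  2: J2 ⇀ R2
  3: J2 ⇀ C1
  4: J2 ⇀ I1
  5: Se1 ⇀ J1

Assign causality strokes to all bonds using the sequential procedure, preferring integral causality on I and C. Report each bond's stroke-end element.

#5 →J1  (Se1 (Se) sets effort on bond)
#3 →J2  (prefer integral on C1)
#4 →I1  (I1: I, integral causality)
#0 →J2  (common-f at J2 fixed by 4)
#2 →J2  (J2 flow already set via bond 4)
#1 →J1  (common-f at J1 fixed by 0)

#0 →J2
#1 →J1
#2 →J2
#3 →J2
#4 →I1
#5 →J1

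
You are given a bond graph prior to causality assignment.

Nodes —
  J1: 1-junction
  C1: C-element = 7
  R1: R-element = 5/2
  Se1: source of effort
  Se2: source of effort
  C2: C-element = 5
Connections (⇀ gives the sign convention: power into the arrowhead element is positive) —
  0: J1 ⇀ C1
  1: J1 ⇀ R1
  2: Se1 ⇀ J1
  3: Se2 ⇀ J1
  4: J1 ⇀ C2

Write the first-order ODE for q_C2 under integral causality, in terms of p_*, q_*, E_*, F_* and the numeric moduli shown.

dq_C2/dt = 2*E_Se1/5 + 2*E_Se2/5 - 2*q_C1/35 - 2*q_C2/25

β2 stroke at J1  (Se1: effort source, stroke at far end)
β3 stroke at J1  (Se2 (Se) sets effort on bond)
β0 stroke at J1  (C1 outputs effort q/C1)
β4 stroke at J1  (C2 outputs effort q/C2)
β1 stroke at R1  (J1 needs exactly one f-in)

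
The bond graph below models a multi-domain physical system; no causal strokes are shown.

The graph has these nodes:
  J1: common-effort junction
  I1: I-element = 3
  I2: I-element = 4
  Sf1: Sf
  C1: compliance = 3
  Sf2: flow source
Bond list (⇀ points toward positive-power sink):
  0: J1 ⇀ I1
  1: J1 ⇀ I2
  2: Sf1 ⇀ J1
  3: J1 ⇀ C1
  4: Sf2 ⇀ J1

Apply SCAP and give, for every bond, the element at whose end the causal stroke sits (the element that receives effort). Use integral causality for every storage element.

β2 stroke at Sf1  (Sf1: flow source, stroke at near end)
β4 stroke at Sf2  (Sf2: flow source, stroke at near end)
β0 stroke at I1  (I1: I, integral causality)
β1 stroke at I2  (I2 integral (f out))
β3 stroke at J1  (only one effort-in slot at J1)

#0 stroke→I1
#1 stroke→I2
#2 stroke→Sf1
#3 stroke→J1
#4 stroke→Sf2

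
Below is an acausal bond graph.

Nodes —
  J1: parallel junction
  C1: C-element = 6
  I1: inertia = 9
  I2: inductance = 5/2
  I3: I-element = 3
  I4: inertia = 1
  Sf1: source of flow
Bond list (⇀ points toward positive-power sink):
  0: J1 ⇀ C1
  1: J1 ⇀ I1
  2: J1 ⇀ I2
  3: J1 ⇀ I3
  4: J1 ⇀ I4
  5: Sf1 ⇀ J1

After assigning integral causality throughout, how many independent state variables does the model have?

bond 5 stroke at Sf1  (source Sf1 imposes f)
bond 0 stroke at J1  (C1 outputs effort q/C1)
bond 1 stroke at I1  (0-jn J1 has e-setter on 0)
bond 2 stroke at I2  (common-e at J1 fixed by 0)
bond 3 stroke at I3  (J1 effort already set via bond 0)
bond 4 stroke at I4  (common-e at J1 fixed by 0)

5  (C1, I1, I2, I3, I4 all integral)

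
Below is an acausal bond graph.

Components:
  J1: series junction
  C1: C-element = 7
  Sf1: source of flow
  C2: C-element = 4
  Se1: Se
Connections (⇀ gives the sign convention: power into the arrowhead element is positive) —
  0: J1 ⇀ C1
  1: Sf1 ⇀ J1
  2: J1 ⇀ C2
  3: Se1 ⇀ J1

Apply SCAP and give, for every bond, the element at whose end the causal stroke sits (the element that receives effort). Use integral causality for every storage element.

#1 →Sf1  (Sf1 fixes flow; stroke at Sf1)
#3 →J1  (Se1 fixes effort; stroke away)
#0 →J1  (J1 flow already set via bond 1)
#2 →J1  (common-f at J1 fixed by 1)

#0 →J1
#1 →Sf1
#2 →J1
#3 →J1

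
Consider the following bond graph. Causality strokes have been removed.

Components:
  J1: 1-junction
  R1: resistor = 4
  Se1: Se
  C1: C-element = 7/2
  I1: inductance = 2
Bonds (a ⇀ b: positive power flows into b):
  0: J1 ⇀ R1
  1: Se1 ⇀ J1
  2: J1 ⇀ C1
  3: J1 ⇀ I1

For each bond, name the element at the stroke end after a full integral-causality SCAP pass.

β0 |J1
β1 |J1
β2 |J1
β3 |I1

β1 →J1  (source Se1 imposes e)
β2 →J1  (C1 outputs effort q/C1)
β3 →I1  (prefer integral on I1)
β0 →J1  (J1: bond 3 brought flow, rest push out)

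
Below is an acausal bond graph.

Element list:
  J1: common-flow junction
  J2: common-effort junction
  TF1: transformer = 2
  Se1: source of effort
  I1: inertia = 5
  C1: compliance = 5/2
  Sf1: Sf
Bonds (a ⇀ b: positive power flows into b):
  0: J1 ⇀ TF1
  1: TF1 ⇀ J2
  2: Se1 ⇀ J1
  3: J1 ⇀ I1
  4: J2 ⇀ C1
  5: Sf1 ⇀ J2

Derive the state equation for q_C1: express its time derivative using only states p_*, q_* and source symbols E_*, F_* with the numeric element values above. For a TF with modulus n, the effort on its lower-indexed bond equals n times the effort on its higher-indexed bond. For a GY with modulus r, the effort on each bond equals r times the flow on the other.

bond 2 →J1  (Se1 fixes effort; stroke away)
bond 5 →Sf1  (source Sf1 imposes f)
bond 3 →I1  (I1: I, integral causality)
bond 0 →J1  (J1 flow already set via bond 3)
bond 1 →TF1  (TF1 one-in-one-out from 0)
bond 4 →J2  (closing 0-jn rule on J2)

dq_C1/dt = F_Sf1 + 2*p_I1/5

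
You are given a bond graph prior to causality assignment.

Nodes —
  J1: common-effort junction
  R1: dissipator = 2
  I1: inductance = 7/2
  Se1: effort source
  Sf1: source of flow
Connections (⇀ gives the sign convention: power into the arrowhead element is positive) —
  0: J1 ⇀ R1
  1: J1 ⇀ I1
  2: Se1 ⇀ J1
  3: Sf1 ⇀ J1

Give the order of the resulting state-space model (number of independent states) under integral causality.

#2 →J1  (Se1 (Se) sets effort on bond)
#3 →Sf1  (source Sf1 imposes f)
#0 →R1  (0-jn J1 has e-setter on 2)
#1 →I1  (common-e at J1 fixed by 2)

1  (I1 all integral)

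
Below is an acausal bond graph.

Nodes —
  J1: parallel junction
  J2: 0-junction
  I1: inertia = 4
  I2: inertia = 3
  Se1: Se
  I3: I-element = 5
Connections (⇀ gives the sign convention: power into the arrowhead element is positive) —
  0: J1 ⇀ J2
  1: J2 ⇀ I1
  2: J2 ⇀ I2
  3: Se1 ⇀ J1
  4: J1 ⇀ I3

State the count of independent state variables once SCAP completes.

b3 stroke at J1  (source Se1 imposes e)
b0 stroke at J2  (J1: bond 3 brought effort, rest push out)
b4 stroke at I3  (J1 effort already set via bond 3)
b1 stroke at I1  (common-e at J2 fixed by 0)
b2 stroke at I2  (J2 effort already set via bond 0)

3  (I1, I2, I3 all integral)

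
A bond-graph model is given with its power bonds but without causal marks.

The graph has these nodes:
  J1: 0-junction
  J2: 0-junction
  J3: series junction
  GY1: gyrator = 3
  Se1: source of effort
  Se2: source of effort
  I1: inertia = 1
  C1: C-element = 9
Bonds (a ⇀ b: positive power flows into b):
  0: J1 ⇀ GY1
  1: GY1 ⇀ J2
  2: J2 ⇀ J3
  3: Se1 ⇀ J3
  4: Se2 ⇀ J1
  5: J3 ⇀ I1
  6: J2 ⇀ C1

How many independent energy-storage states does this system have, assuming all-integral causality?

β3 stroke→J3  (Se1 fixes effort; stroke away)
β4 stroke→J1  (Se2 (Se) sets effort on bond)
β0 stroke→GY1  (J1: bond 4 brought effort, rest push out)
β1 stroke→GY1  (through GY1, causality inverts; strokes same side of GY1)
β5 stroke→I1  (I1 outputs flow p/I1)
β2 stroke→J3  (common-f at J3 fixed by 5)
β6 stroke→J2  (J2 needs exactly one e-in)

2  (C1, I1 all integral)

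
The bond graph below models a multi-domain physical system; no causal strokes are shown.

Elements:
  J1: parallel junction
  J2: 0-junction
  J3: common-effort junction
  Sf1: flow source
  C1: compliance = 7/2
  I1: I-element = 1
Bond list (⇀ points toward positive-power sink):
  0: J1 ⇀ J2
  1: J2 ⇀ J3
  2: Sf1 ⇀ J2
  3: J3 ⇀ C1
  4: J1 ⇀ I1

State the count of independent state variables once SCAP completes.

b2 |Sf1  (Sf1: flow source, stroke at near end)
b3 |J3  (C1 outputs effort q/C1)
b1 |J2  (common-e at J3 fixed by 3)
b0 |J1  (common-e at J2 fixed by 1)
b4 |I1  (J1: bond 0 brought effort, rest push out)

2  (C1, I1 all integral)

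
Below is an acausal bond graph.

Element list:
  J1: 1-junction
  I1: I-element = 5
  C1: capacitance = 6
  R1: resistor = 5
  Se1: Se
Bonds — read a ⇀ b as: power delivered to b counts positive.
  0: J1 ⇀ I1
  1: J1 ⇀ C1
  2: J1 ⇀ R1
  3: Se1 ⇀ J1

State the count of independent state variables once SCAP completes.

2  (C1, I1 all integral)

bond 3 stroke at J1  (source Se1 imposes e)
bond 0 stroke at I1  (I1: I, integral causality)
bond 1 stroke at J1  (1-jn J1 has f-setter on 0)
bond 2 stroke at J1  (J1 flow already set via bond 0)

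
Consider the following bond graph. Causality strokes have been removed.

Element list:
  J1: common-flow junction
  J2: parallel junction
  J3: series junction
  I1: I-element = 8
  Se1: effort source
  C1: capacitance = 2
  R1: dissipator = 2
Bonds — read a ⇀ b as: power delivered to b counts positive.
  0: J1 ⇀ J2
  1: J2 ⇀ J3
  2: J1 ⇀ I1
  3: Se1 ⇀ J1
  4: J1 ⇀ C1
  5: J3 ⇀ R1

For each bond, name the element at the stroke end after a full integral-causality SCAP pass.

β0 →J1
β1 →J2
β2 →I1
β3 →J1
β4 →J1
β5 →J3

b3 |J1  (source Se1 imposes e)
b2 |I1  (prefer integral on I1)
b0 |J1  (J1 flow already set via bond 2)
b4 |J1  (J1: bond 2 brought flow, rest push out)
b1 |J2  (J2 needs exactly one e-in)
b5 |J3  (J3: bond 1 brought flow, rest push out)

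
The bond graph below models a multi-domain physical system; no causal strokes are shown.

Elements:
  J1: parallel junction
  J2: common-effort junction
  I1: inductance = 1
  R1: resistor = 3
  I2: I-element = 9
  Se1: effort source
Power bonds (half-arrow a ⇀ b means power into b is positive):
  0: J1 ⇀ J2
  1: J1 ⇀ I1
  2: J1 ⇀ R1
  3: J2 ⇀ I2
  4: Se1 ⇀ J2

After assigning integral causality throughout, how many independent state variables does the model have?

2  (I1, I2 all integral)

β4 stroke→J2  (Se1 fixes effort; stroke away)
β0 stroke→J1  (J2 effort already set via bond 4)
β3 stroke→I2  (J2: bond 4 brought effort, rest push out)
β1 stroke→I1  (0-jn J1 has e-setter on 0)
β2 stroke→R1  (J1: bond 0 brought effort, rest push out)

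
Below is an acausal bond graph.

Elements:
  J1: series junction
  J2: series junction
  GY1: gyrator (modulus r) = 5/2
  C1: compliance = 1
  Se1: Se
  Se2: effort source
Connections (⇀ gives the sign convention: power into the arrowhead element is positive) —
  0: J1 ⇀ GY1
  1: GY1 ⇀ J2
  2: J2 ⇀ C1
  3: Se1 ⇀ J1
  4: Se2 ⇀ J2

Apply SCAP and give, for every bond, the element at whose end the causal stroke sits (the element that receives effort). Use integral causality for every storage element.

b0 stroke at GY1
b1 stroke at GY1
b2 stroke at J2
b3 stroke at J1
b4 stroke at J2

#3 →J1  (Se1 fixes effort; stroke away)
#4 →J2  (Se2 (Se) sets effort on bond)
#0 →GY1  (J1 needs exactly one f-in)
#1 →GY1  (GY1 both-in/both-out from 0)
#2 →J2  (J2: bond 1 brought flow, rest push out)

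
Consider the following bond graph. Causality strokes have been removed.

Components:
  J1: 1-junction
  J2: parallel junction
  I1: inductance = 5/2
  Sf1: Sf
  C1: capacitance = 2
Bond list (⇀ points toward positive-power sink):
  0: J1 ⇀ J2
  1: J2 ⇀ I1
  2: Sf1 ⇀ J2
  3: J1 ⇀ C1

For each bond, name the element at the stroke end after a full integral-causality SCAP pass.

#2 stroke at Sf1  (Sf1 (Sf) sets flow on bond)
#1 stroke at I1  (I1 integral (f out))
#0 stroke at J2  (closing 0-jn rule on J2)
#3 stroke at J1  (1-jn J1 has f-setter on 0)

β0 stroke→J2
β1 stroke→I1
β2 stroke→Sf1
β3 stroke→J1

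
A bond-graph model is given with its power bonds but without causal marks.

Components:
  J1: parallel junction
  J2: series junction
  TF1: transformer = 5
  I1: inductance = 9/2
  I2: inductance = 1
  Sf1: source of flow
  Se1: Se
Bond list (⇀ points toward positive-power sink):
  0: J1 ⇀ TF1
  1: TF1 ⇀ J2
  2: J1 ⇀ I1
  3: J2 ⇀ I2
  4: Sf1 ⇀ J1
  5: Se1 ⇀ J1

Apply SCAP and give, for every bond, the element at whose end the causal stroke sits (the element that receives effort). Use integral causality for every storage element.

β0 stroke at TF1
β1 stroke at J2
β2 stroke at I1
β3 stroke at I2
β4 stroke at Sf1
β5 stroke at J1

b4 stroke at Sf1  (Sf1 (Sf) sets flow on bond)
b5 stroke at J1  (Se1: effort source, stroke at far end)
b0 stroke at TF1  (J1 effort already set via bond 5)
b2 stroke at I1  (common-e at J1 fixed by 5)
b1 stroke at J2  (TF TF1: opposite of bond 0)
b3 stroke at I2  (J2: last free bond brings flow in)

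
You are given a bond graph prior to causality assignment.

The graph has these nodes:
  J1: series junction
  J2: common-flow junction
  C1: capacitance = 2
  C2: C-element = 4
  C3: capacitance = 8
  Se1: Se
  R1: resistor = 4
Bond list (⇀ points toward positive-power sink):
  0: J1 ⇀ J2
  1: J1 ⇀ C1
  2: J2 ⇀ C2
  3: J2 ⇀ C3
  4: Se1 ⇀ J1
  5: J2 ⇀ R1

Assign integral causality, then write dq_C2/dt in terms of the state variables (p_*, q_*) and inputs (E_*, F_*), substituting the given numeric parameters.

dq_C2/dt = E_Se1/4 - q_C1/8 - q_C2/16 - q_C3/32

b4 |J1  (source Se1 imposes e)
b1 |J1  (C1: C, integral causality)
b0 |J2  (only one flow-in slot at J1)
b2 |J2  (C2 outputs effort q/C2)
b3 |J2  (C3 integral (e out))
b5 |R1  (J2 needs exactly one f-in)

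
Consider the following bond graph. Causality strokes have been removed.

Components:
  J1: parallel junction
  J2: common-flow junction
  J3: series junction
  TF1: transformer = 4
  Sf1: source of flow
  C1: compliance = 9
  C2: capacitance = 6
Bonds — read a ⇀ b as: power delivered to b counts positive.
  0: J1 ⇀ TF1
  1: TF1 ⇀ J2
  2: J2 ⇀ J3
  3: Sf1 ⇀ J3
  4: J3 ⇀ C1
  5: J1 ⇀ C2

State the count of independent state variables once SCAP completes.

2  (C1, C2 all integral)

β3 stroke at Sf1  (source Sf1 imposes f)
β2 stroke at J3  (common-f at J3 fixed by 3)
β4 stroke at J3  (1-jn J3 has f-setter on 3)
β1 stroke at J2  (common-f at J2 fixed by 2)
β0 stroke at TF1  (TF1: transformer flips bond 1)
β5 stroke at J1  (closing 0-jn rule on J1)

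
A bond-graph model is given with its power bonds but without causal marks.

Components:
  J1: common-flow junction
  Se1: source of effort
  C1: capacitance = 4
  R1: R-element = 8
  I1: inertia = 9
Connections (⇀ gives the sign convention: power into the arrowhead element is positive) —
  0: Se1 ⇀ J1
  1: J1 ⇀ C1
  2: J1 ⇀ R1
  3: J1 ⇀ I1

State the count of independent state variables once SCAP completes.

β0 |J1  (Se1 (Se) sets effort on bond)
β1 |J1  (C1: C, integral causality)
β3 |I1  (I1: I, integral causality)
β2 |J1  (1-jn J1 has f-setter on 3)

2  (C1, I1 all integral)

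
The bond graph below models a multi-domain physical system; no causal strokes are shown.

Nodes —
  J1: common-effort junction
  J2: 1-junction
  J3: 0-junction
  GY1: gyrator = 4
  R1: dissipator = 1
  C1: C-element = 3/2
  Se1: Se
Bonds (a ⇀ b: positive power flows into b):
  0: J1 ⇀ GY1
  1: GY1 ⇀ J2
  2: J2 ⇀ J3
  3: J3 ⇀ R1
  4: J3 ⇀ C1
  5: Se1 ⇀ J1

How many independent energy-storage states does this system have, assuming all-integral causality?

bond 5 →J1  (Se1 fixes effort; stroke away)
bond 0 →GY1  (J1 effort already set via bond 5)
bond 1 →GY1  (through GY1, causality inverts; strokes same side of GY1)
bond 2 →J2  (1-jn J2 has f-setter on 1)
bond 4 →J3  (C1 outputs effort q/C1)
bond 3 →R1  (0-jn J3 has e-setter on 4)

1  (C1 all integral)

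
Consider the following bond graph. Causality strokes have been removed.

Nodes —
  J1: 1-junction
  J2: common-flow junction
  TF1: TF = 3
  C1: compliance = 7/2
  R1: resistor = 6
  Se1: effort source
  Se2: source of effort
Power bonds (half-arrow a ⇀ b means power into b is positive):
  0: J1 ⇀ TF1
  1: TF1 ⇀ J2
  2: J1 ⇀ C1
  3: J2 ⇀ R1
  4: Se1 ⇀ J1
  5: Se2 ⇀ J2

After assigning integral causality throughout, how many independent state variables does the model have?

#4 stroke at J1  (Se1: effort source, stroke at far end)
#5 stroke at J2  (Se2 (Se) sets effort on bond)
#2 stroke at J1  (C1 integral (e out))
#0 stroke at TF1  (J1 needs exactly one f-in)
#1 stroke at J2  (TF1 one-in-one-out from 0)
#3 stroke at R1  (J2: last free bond brings flow in)

1  (C1 all integral)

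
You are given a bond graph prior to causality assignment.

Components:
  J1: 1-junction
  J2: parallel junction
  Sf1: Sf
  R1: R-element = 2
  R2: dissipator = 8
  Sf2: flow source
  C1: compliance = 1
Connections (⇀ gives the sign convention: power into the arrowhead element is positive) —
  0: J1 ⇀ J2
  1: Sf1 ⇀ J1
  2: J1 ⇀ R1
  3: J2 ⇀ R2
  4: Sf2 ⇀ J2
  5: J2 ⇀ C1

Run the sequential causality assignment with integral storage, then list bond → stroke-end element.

bond 0 stroke at J1
bond 1 stroke at Sf1
bond 2 stroke at J1
bond 3 stroke at R2
bond 4 stroke at Sf2
bond 5 stroke at J2

b1 stroke→Sf1  (Sf1 (Sf) sets flow on bond)
b4 stroke→Sf2  (Sf2 fixes flow; stroke at Sf2)
b0 stroke→J1  (1-jn J1 has f-setter on 1)
b2 stroke→J1  (J1: bond 1 brought flow, rest push out)
b5 stroke→J2  (C1 outputs effort q/C1)
b3 stroke→R2  (J2: bond 5 brought effort, rest push out)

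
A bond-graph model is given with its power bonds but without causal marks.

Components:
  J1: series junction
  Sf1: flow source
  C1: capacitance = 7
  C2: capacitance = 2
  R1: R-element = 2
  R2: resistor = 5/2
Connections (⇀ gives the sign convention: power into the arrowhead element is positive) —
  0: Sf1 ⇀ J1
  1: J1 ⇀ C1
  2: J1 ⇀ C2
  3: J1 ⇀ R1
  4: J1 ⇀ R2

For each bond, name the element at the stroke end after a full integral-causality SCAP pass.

β0 |Sf1  (Sf1: flow source, stroke at near end)
β1 |J1  (common-f at J1 fixed by 0)
β2 |J1  (1-jn J1 has f-setter on 0)
β3 |J1  (common-f at J1 fixed by 0)
β4 |J1  (1-jn J1 has f-setter on 0)

#0 stroke at Sf1
#1 stroke at J1
#2 stroke at J1
#3 stroke at J1
#4 stroke at J1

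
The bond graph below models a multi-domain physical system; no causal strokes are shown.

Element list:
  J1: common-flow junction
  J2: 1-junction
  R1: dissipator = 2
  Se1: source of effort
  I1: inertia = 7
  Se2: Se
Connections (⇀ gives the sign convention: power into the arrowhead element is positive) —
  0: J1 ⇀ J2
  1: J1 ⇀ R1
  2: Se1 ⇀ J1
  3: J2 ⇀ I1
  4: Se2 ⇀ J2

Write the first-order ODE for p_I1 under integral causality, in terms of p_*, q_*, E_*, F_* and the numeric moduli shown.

b2 stroke→J1  (Se1 fixes effort; stroke away)
b4 stroke→J2  (Se2 fixes effort; stroke away)
b3 stroke→I1  (prefer integral on I1)
b0 stroke→J2  (J2: bond 3 brought flow, rest push out)
b1 stroke→J1  (J1 flow already set via bond 0)

dp_I1/dt = E_Se1 + E_Se2 - 2*p_I1/7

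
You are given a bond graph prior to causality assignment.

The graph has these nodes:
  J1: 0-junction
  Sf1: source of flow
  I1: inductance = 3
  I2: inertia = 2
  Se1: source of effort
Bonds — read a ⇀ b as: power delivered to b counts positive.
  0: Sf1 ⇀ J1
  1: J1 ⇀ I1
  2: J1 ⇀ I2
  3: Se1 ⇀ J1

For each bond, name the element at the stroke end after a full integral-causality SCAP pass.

b0 stroke→Sf1  (source Sf1 imposes f)
b3 stroke→J1  (Se1 (Se) sets effort on bond)
b1 stroke→I1  (common-e at J1 fixed by 3)
b2 stroke→I2  (J1: bond 3 brought effort, rest push out)

#0 stroke at Sf1
#1 stroke at I1
#2 stroke at I2
#3 stroke at J1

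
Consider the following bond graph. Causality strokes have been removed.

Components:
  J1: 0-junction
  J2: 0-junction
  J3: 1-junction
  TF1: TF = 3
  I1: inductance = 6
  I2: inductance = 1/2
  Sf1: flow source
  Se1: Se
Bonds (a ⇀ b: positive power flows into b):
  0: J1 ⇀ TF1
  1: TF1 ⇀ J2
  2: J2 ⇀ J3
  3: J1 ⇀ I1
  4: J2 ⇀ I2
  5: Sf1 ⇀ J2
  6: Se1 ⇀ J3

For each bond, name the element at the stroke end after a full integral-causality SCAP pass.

β0 stroke at J1
β1 stroke at TF1
β2 stroke at J2
β3 stroke at I1
β4 stroke at I2
β5 stroke at Sf1
β6 stroke at J3

bond 5 |Sf1  (Sf1: flow source, stroke at near end)
bond 6 |J3  (source Se1 imposes e)
bond 2 |J2  (closing 1-jn rule on J3)
bond 1 |TF1  (0-jn J2 has e-setter on 2)
bond 4 |I2  (J2 effort already set via bond 2)
bond 0 |J1  (through TF1, causality passes straight; one stroke at TF1)
bond 3 |I1  (J1: bond 0 brought effort, rest push out)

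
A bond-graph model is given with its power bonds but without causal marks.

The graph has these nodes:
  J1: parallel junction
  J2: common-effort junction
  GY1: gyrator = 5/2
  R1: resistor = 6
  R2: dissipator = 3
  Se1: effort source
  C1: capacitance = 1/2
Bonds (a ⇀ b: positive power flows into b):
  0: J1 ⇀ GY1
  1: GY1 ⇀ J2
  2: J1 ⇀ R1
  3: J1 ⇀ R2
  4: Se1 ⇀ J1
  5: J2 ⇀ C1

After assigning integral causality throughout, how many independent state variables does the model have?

bond 4 stroke at J1  (Se1: effort source, stroke at far end)
bond 0 stroke at GY1  (common-e at J1 fixed by 4)
bond 2 stroke at R1  (common-e at J1 fixed by 4)
bond 3 stroke at R2  (J1: bond 4 brought effort, rest push out)
bond 1 stroke at GY1  (GY GY1: same side as bond 0)
bond 5 stroke at J2  (J2 needs exactly one e-in)

1  (C1 all integral)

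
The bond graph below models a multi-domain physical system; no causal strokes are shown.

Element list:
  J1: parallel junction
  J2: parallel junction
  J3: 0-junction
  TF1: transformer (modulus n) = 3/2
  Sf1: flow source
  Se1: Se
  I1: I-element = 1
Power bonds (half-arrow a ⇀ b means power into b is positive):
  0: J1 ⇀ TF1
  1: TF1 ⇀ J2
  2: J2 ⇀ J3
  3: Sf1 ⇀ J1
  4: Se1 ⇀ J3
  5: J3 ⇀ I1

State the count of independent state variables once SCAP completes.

b3 stroke→Sf1  (Sf1 fixes flow; stroke at Sf1)
b4 stroke→J3  (source Se1 imposes e)
b0 stroke→J1  (J1: last free bond brings effort in)
b2 stroke→J2  (J3 effort already set via bond 4)
b5 stroke→I1  (common-e at J3 fixed by 4)
b1 stroke→TF1  (TF TF1: opposite of bond 0)

1  (I1 all integral)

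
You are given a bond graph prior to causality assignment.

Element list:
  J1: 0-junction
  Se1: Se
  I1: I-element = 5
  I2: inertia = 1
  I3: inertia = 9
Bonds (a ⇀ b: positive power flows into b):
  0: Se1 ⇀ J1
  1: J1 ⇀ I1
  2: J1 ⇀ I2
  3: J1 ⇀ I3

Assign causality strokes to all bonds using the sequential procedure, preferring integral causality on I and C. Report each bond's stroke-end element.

bond 0 stroke→J1
bond 1 stroke→I1
bond 2 stroke→I2
bond 3 stroke→I3

bond 0 →J1  (Se1 fixes effort; stroke away)
bond 1 →I1  (J1: bond 0 brought effort, rest push out)
bond 2 →I2  (J1: bond 0 brought effort, rest push out)
bond 3 →I3  (common-e at J1 fixed by 0)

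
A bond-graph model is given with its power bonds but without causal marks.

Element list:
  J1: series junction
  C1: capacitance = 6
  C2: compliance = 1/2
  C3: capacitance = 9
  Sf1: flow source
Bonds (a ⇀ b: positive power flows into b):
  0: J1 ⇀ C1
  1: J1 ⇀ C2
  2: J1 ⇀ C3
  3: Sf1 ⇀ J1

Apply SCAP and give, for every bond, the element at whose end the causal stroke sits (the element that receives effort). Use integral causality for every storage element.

bond 3 stroke at Sf1  (source Sf1 imposes f)
bond 0 stroke at J1  (J1: bond 3 brought flow, rest push out)
bond 1 stroke at J1  (J1 flow already set via bond 3)
bond 2 stroke at J1  (J1 flow already set via bond 3)

bond 0 →J1
bond 1 →J1
bond 2 →J1
bond 3 →Sf1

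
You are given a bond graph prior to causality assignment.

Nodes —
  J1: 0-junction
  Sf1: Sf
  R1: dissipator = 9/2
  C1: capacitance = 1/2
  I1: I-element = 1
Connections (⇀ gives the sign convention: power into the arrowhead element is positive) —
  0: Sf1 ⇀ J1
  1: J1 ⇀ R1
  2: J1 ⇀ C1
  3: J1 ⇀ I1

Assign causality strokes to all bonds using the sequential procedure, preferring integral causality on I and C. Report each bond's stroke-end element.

bond 0 |Sf1
bond 1 |R1
bond 2 |J1
bond 3 |I1

bond 0 stroke→Sf1  (Sf1 fixes flow; stroke at Sf1)
bond 2 stroke→J1  (C1 outputs effort q/C1)
bond 1 stroke→R1  (J1: bond 2 brought effort, rest push out)
bond 3 stroke→I1  (J1: bond 2 brought effort, rest push out)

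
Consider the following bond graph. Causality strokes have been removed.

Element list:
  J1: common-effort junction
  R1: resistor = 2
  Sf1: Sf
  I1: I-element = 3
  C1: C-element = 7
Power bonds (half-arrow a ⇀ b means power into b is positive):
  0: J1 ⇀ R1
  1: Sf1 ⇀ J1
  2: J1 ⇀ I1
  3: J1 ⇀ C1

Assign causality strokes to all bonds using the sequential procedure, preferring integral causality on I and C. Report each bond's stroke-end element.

bond 1 →Sf1  (source Sf1 imposes f)
bond 2 →I1  (I1: I, integral causality)
bond 3 →J1  (prefer integral on C1)
bond 0 →R1  (common-e at J1 fixed by 3)

#0 |R1
#1 |Sf1
#2 |I1
#3 |J1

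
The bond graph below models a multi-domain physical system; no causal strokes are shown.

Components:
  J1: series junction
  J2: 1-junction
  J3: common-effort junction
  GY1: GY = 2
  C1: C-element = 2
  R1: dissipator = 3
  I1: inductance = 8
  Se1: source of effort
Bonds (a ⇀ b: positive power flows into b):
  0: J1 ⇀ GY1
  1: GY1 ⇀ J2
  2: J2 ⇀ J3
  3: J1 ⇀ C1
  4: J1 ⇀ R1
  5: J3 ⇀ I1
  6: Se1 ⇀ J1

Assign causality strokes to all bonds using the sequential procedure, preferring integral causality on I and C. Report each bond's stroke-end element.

b0 |J1
b1 |J2
b2 |J3
b3 |J1
b4 |R1
b5 |I1
b6 |J1

bond 6 stroke→J1  (Se1 fixes effort; stroke away)
bond 3 stroke→J1  (prefer integral on C1)
bond 5 stroke→I1  (prefer integral on I1)
bond 2 stroke→J3  (J3 needs exactly one e-in)
bond 1 stroke→J2  (J2: bond 2 brought flow, rest push out)
bond 0 stroke→J1  (GY1 both-in/both-out from 1)
bond 4 stroke→R1  (J1: last free bond brings flow in)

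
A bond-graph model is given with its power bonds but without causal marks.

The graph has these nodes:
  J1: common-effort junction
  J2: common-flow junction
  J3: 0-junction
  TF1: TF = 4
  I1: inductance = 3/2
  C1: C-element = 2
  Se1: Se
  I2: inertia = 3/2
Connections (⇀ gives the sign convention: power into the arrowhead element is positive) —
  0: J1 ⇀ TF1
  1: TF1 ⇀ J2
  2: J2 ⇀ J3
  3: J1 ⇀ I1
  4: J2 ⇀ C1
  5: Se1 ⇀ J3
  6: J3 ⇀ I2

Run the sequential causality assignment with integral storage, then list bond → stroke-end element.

bond 5 stroke at J3  (Se1 (Se) sets effort on bond)
bond 2 stroke at J2  (0-jn J3 has e-setter on 5)
bond 6 stroke at I2  (common-e at J3 fixed by 5)
bond 3 stroke at I1  (I1 integral (f out))
bond 0 stroke at J1  (J1: last free bond brings effort in)
bond 1 stroke at TF1  (TF1 one-in-one-out from 0)
bond 4 stroke at J2  (common-f at J2 fixed by 1)

β0 →J1
β1 →TF1
β2 →J2
β3 →I1
β4 →J2
β5 →J3
β6 →I2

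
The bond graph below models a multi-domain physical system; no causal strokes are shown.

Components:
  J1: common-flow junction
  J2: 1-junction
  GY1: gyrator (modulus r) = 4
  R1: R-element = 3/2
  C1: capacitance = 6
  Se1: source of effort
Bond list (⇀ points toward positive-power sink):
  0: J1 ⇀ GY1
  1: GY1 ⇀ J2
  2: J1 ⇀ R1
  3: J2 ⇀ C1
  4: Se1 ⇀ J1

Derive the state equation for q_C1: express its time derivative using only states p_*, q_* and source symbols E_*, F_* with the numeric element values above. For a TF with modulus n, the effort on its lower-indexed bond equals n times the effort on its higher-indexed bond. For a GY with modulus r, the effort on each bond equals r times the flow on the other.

β4 |J1  (source Se1 imposes e)
β3 |J2  (prefer integral on C1)
β1 |GY1  (J2 needs exactly one f-in)
β0 |GY1  (GY1: gyrator matches bond 1)
β2 |J1  (J1: bond 0 brought flow, rest push out)

dq_C1/dt = E_Se1/4 - q_C1/64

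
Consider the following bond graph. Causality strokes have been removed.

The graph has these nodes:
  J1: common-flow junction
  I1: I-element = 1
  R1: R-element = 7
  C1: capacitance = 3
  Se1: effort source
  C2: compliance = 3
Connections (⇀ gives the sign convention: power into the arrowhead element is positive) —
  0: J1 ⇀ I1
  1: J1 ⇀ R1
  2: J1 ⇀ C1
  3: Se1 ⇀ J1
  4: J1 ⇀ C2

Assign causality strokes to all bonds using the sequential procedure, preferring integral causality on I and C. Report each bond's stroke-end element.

b3 stroke at J1  (Se1: effort source, stroke at far end)
b0 stroke at I1  (I1: I, integral causality)
b1 stroke at J1  (J1 flow already set via bond 0)
b2 stroke at J1  (J1: bond 0 brought flow, rest push out)
b4 stroke at J1  (J1: bond 0 brought flow, rest push out)

#0 |I1
#1 |J1
#2 |J1
#3 |J1
#4 |J1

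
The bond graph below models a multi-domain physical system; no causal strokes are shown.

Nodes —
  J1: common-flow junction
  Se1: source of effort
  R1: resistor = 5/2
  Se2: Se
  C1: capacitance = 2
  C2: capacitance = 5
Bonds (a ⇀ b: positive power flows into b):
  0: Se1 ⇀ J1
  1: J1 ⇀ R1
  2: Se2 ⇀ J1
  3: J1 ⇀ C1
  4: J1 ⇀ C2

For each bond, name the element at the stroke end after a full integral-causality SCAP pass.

#0 →J1
#1 →R1
#2 →J1
#3 →J1
#4 →J1

bond 0 →J1  (Se1: effort source, stroke at far end)
bond 2 →J1  (Se2 (Se) sets effort on bond)
bond 3 →J1  (C1 integral (e out))
bond 4 →J1  (C2: C, integral causality)
bond 1 →R1  (J1 needs exactly one f-in)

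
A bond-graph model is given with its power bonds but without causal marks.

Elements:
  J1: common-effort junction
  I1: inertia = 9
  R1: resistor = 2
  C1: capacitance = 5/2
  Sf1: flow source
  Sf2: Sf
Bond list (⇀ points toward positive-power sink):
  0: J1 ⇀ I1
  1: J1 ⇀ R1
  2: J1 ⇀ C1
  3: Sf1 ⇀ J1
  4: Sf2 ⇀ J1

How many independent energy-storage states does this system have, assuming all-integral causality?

2  (C1, I1 all integral)

b3 stroke→Sf1  (Sf1: flow source, stroke at near end)
b4 stroke→Sf2  (source Sf2 imposes f)
b0 stroke→I1  (I1: I, integral causality)
b2 stroke→J1  (prefer integral on C1)
b1 stroke→R1  (J1 effort already set via bond 2)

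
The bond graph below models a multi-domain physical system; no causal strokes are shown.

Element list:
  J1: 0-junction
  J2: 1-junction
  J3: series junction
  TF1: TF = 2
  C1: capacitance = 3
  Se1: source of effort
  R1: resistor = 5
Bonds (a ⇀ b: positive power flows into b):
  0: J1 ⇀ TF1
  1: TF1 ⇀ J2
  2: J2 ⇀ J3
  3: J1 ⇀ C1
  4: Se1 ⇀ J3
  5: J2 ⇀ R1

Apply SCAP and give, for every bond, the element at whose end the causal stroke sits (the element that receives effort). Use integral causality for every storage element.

bond 0 →TF1
bond 1 →J2
bond 2 →J2
bond 3 →J1
bond 4 →J3
bond 5 →R1

b4 →J3  (Se1 fixes effort; stroke away)
b2 →J2  (closing 1-jn rule on J3)
b3 →J1  (C1: C, integral causality)
b0 →TF1  (J1 effort already set via bond 3)
b1 →J2  (TF1: transformer flips bond 0)
b5 →R1  (J2 needs exactly one f-in)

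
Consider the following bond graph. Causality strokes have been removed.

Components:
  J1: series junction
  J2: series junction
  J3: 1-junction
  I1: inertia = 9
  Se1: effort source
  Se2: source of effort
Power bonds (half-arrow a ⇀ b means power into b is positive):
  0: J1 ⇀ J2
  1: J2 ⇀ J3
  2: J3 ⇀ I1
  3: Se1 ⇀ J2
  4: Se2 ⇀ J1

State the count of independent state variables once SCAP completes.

β3 |J2  (source Se1 imposes e)
β4 |J1  (Se2 (Se) sets effort on bond)
β0 |J2  (J1: last free bond brings flow in)
β1 |J3  (closing 1-jn rule on J2)
β2 |I1  (J3: last free bond brings flow in)

1  (I1 all integral)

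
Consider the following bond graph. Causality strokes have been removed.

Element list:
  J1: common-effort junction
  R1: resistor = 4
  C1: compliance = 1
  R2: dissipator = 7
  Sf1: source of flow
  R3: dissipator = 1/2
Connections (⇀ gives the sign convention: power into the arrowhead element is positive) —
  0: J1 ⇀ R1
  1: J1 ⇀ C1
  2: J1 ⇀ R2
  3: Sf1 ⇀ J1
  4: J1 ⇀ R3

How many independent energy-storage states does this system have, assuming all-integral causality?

bond 3 →Sf1  (Sf1 fixes flow; stroke at Sf1)
bond 1 →J1  (C1 integral (e out))
bond 0 →R1  (J1: bond 1 brought effort, rest push out)
bond 2 →R2  (J1: bond 1 brought effort, rest push out)
bond 4 →R3  (J1: bond 1 brought effort, rest push out)

1  (C1 all integral)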